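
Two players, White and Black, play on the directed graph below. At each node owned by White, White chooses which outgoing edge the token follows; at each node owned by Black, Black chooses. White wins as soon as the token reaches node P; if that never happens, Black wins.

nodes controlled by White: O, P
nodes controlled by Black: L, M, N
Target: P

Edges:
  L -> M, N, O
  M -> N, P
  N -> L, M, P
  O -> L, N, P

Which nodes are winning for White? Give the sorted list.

A0 = {P}
A1: add {O} — O (White) has O→P.
A2 = A1; e.g. L (Black) can still go to M. Fixed point.
White's winning region = {O, P}.

O, P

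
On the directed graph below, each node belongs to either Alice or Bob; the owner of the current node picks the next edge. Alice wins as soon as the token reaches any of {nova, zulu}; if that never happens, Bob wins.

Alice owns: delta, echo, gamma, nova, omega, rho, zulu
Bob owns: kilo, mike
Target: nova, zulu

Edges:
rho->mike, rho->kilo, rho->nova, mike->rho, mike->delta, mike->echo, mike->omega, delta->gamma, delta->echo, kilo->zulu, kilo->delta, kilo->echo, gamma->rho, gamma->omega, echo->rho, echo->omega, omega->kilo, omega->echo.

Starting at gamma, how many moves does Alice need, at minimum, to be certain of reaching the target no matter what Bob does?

2

A0 = {nova, zulu}
A1: add {rho} — rho (Alice) has rho→nova.
A2: add {echo, gamma} — gamma (Alice) has gamma→rho; echo (Alice) has echo→rho.
gamma enters the attractor at level 2, so Alice can force the target in 2 moves from there.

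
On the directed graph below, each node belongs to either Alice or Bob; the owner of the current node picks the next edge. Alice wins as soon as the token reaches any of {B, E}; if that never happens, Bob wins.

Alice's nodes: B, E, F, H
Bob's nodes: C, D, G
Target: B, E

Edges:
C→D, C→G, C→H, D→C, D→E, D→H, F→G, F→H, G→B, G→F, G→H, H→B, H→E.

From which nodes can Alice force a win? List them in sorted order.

B, E, F, G, H

A0 = {B, E}
A1: add {H} — H (Alice) has H→B.
A2: add {F} — F (Alice) has F→H.
A3: add {G} — G (Bob): all of {B, F, H} already in.
A4 = A3; e.g. C (Bob) can still go to D. Fixed point.
Alice's winning region = {B, E, F, G, H}.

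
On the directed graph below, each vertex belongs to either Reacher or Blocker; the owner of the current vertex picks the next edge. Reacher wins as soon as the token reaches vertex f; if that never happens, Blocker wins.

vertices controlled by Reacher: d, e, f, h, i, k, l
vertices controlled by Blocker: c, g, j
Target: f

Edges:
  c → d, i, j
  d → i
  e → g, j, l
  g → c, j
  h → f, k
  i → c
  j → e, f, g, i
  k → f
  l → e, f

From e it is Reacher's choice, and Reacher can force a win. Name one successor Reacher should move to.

l

A0 = {f}
A1: add {h, k, l} — h (Reacher) has h→f; k (Reacher) has k→f; l (Reacher) has l→f.
A2: add {e} — e (Reacher) has e→l.
A3 = A2; e.g. c (Blocker) can still go to d. Fixed point.
From e, successor l is in the attractor (rank 1); the other successors g, j are not.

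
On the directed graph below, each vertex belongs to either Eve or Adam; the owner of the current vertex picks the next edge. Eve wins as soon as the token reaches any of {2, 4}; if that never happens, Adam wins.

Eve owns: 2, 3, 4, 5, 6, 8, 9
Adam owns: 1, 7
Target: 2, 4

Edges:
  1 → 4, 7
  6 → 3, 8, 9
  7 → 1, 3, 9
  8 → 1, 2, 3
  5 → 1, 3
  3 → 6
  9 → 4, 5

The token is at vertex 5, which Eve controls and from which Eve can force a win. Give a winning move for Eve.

A0 = {2, 4}
A1: add {8, 9} — 8 (Eve) has 8→2; 9 (Eve) has 9→4.
A2: add {6} — 6 (Eve) has 6→8.
A3: add {3} — 3 (Eve) has 3→6.
A4: add {5} — 5 (Eve) has 5→3.
A5 = A4; e.g. 1 (Adam) can still go to 7. Fixed point.
From 5, successor 3 is in the attractor (rank 3); the other successor 1 is not.

3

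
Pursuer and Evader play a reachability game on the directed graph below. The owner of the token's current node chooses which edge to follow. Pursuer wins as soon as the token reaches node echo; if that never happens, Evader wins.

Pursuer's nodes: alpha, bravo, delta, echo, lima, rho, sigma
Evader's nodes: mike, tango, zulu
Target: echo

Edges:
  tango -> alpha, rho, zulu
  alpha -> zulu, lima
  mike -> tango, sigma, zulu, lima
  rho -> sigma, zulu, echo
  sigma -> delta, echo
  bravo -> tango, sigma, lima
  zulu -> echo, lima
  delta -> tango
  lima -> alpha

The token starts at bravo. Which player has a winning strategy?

Pursuer

A0 = {echo}
A1: add {rho, sigma} — rho (Pursuer) has rho→echo; sigma (Pursuer) has sigma→echo.
A2: add {bravo} — bravo (Pursuer) has bravo→sigma.
A3 = A2; e.g. tango (Evader) can still go to alpha. Fixed point.
bravo ∈ A2, so Pursuer can force the target.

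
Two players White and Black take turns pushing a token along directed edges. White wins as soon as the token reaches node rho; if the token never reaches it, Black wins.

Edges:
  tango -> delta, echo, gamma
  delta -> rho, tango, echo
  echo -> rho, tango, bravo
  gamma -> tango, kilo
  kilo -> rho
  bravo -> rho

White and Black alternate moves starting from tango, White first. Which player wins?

Track states (vertex, player-to-move).
A0 = {(rho,White), (rho,Black)}
A1: add {(delta,White), (echo,White), (kilo,White), (kilo,Black), (bravo,White), (bravo,Black)}.
A2: add {(gamma,White)}.
A3: add {(tango,Black)}.
A4 = A3; e.g. (tango,White) stays out. (tango,White) never enters ⇒ Black avoids the target.

Black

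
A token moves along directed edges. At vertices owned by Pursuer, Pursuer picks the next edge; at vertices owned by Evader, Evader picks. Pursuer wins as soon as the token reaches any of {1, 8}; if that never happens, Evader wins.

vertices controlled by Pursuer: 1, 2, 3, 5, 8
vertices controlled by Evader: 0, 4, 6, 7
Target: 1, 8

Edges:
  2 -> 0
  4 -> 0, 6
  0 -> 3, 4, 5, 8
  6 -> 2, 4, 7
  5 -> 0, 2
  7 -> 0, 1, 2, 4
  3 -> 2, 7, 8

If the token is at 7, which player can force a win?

A0 = {1, 8}
A1: add {3} — 3 (Pursuer) has 3→8.
A2 = A1; e.g. 0 (Evader) can still go to 4. Fixed point.
7 never enters the attractor, so Evader can avoid the target forever.

Evader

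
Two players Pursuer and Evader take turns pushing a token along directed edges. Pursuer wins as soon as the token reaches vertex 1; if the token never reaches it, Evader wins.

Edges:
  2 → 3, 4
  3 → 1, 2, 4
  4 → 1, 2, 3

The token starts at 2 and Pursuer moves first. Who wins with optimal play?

Evader

Track states (vertex, player-to-move).
A0 = {(1,Pursuer), (1,Evader)}
A1: add {(3,Pursuer), (4,Pursuer)}.
A2: add {(2,Evader)}.
A3 = A2; e.g. (2,Pursuer) stays out. (2,Pursuer) never enters ⇒ Evader avoids the target.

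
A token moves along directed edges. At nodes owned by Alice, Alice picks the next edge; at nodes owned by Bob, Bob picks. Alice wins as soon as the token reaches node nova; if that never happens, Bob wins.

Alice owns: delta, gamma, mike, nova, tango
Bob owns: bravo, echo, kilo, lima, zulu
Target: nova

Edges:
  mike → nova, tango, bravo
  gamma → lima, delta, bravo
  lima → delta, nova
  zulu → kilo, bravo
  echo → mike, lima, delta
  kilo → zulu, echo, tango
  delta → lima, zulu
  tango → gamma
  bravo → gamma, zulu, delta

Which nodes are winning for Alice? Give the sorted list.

mike, nova

A0 = {nova}
A1: add {mike} — mike (Alice) has mike→nova.
A2 = A1; e.g. gamma (Alice) has no edge into A1. Fixed point.
Alice's winning region = {mike, nova}.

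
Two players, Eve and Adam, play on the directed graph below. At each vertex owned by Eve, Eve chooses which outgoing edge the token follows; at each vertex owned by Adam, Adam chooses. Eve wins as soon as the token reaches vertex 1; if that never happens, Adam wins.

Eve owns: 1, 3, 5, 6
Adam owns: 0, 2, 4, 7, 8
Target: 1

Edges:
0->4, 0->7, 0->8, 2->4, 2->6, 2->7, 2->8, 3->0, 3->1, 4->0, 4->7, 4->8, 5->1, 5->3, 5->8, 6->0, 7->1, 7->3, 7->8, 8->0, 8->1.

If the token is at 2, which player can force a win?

A0 = {1}
A1: add {3, 5} — 3 (Eve) has 3→1; 5 (Eve) has 5→1.
A2 = A1; e.g. 0 (Adam) can still go to 4. Fixed point.
2 never enters the attractor, so Adam can avoid the target forever.

Adam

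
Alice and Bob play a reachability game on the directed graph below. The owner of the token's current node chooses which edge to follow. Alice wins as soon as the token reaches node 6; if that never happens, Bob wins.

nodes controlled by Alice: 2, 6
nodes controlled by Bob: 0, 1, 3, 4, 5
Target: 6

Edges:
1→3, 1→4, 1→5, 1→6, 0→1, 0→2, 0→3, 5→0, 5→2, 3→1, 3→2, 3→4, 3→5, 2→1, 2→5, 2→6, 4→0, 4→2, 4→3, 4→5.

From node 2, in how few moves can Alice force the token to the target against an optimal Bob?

1

A0 = {6}
A1: add {2} — 2 (Alice) has 2→6.
A2 = A1; e.g. 0 (Bob) can still go to 1. Fixed point.
2 enters the attractor at level 1, so Alice can force the target in 1 move from there.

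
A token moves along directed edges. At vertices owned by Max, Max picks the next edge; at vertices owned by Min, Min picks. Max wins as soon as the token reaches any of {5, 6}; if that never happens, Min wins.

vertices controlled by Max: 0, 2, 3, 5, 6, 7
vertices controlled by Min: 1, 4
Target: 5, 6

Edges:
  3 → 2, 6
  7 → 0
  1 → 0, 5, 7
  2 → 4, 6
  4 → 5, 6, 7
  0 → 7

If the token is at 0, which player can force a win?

A0 = {5, 6}
A1: add {2, 3} — 2 (Max) has 2→6; 3 (Max) has 3→6.
A2 = A1; e.g. 0 (Max) has no edge into A1. Fixed point.
0 never enters the attractor, so Min can avoid the target forever.

Min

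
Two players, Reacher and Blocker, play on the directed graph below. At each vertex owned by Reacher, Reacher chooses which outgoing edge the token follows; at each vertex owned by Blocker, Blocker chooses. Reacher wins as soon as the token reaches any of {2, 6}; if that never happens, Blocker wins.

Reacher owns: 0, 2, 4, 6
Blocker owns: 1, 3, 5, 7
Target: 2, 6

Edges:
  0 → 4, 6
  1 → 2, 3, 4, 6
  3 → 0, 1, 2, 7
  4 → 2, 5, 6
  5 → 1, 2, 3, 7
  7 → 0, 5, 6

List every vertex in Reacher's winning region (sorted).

0, 2, 4, 6

A0 = {2, 6}
A1: add {0, 4} — 0 (Reacher) has 0→6; 4 (Reacher) has 4→2.
A2 = A1; e.g. 1 (Blocker) can still go to 3. Fixed point.
Reacher's winning region = {0, 2, 4, 6}.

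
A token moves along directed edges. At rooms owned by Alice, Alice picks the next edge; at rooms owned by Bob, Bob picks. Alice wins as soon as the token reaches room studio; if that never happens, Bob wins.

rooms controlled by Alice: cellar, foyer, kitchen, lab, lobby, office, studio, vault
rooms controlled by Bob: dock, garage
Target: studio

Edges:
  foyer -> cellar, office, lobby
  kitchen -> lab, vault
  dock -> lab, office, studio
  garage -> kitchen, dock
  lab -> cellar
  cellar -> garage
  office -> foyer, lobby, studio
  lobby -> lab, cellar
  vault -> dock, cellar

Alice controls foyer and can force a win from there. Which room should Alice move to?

A0 = {studio}
A1: add {office} — office (Alice) has office→studio.
A2: add {foyer} — foyer (Alice) has foyer→office.
A3 = A2; e.g. kitchen (Alice) has no edge into A2. Fixed point.
From foyer, successor office is in the attractor (rank 1); the other successors cellar, lobby are not.

office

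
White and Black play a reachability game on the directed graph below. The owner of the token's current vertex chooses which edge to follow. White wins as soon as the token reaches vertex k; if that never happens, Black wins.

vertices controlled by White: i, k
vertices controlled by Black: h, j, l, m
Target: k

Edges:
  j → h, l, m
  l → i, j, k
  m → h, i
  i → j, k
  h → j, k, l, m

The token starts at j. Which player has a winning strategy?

A0 = {k}
A1: add {i} — i (White) has i→k.
A2 = A1; e.g. h (Black) can still go to j. Fixed point.
j never enters the attractor, so Black can avoid the target forever.

Black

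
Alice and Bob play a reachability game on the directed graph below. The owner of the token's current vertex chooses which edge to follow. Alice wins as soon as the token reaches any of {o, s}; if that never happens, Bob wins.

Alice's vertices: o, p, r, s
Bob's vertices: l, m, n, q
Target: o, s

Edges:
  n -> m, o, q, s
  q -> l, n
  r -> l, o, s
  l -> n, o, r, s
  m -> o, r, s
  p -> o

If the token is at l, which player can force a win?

A0 = {o, s}
A1: add {p, r} — p (Alice) has p→o; r (Alice) has r→o.
A2: add {m} — m (Bob): all of {o, r, s} already in.
A3 = A2; e.g. l (Bob) can still go to n. Fixed point.
l never enters the attractor, so Bob can avoid the target forever.

Bob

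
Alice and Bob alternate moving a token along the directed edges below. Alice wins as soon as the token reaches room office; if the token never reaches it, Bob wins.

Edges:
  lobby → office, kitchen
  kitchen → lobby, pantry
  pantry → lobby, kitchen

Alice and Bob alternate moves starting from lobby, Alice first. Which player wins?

Track states (vertex, player-to-move).
A0 = {(office,Alice), (office,Bob)}
A1: add {(lobby,Alice)}.
(lobby,Alice) ∈ A1 ⇒ Alice forces the target.

Alice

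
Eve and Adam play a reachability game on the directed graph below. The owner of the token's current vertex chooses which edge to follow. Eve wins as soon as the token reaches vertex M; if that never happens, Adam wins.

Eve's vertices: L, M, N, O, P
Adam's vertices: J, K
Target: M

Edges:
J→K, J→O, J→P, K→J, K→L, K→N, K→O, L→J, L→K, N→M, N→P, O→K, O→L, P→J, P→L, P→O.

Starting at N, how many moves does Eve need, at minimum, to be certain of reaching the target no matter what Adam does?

1

A0 = {M}
A1: add {N} — N (Eve) has N→M.
A2 = A1; e.g. J (Adam) can still go to K. Fixed point.
N enters the attractor at level 1, so Eve can force the target in 1 move from there.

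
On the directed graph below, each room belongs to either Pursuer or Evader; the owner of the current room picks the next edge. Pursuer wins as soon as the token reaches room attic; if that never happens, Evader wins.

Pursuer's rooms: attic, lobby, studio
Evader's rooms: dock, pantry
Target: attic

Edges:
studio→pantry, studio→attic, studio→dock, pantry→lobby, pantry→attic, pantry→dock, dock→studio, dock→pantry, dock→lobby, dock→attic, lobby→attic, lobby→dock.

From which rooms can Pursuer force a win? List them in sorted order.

attic, lobby, studio

A0 = {attic}
A1: add {lobby, studio} — studio (Pursuer) has studio→attic; lobby (Pursuer) has lobby→attic.
A2 = A1; e.g. pantry (Evader) can still go to dock. Fixed point.
Pursuer's winning region = {attic, lobby, studio}.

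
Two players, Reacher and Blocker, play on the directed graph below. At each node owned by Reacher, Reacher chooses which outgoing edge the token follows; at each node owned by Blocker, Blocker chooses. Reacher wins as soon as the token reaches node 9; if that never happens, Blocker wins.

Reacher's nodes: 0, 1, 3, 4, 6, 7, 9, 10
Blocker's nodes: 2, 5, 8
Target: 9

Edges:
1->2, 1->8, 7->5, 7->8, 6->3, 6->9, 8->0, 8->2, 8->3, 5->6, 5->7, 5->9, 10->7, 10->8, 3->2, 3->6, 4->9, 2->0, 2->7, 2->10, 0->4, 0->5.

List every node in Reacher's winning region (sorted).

A0 = {9}
A1: add {4, 6} — 4 (Reacher) has 4→9; 6 (Reacher) has 6→9.
A2: add {0, 3} — 0 (Reacher) has 0→4; 3 (Reacher) has 3→6.
A3 = A2; e.g. 1 (Reacher) has no edge into A2. Fixed point.
Reacher's winning region = {0, 3, 4, 6, 9}.

0, 3, 4, 6, 9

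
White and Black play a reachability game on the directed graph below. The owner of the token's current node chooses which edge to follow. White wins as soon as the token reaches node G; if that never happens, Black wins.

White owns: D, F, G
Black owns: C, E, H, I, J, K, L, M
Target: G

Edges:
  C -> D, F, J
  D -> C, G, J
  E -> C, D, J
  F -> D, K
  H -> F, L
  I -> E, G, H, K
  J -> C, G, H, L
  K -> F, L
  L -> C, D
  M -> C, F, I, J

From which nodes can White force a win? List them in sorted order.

D, F, G

A0 = {G}
A1: add {D} — D (White) has D→G.
A2: add {F} — F (White) has F→D.
A3 = A2; e.g. C (Black) can still go to J. Fixed point.
White's winning region = {D, F, G}.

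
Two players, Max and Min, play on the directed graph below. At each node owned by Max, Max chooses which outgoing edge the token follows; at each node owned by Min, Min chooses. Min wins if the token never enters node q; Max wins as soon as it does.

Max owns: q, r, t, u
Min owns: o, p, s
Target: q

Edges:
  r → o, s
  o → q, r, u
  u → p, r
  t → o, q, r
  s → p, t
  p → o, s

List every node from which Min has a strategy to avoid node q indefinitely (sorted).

A0 = {q}
A1: add {t} — t (Max) has t→q.
A2 = A1; e.g. o (Min) can still go to r. Fixed point.
Max's attractor = {q, t}; Min avoids the target exactly from the complement.

o, p, r, s, u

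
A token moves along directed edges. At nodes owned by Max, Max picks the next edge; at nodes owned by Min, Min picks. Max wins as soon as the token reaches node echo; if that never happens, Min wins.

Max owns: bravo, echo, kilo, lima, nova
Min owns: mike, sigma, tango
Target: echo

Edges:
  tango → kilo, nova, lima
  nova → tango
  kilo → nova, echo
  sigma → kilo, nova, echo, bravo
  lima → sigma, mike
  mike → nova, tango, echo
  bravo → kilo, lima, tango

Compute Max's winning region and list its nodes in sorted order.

bravo, echo, kilo

A0 = {echo}
A1: add {kilo} — kilo (Max) has kilo→echo.
A2: add {bravo} — bravo (Max) has bravo→kilo.
A3 = A2; e.g. nova (Max) has no edge into A2. Fixed point.
Max's winning region = {bravo, echo, kilo}.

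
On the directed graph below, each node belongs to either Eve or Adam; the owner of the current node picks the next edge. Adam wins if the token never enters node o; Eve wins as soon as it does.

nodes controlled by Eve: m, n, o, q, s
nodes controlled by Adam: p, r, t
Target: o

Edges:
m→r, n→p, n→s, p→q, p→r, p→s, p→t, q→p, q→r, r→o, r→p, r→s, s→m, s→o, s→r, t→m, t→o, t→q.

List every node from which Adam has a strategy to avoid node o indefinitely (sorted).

A0 = {o}
A1: add {s} — s (Eve) has s→o.
A2: add {n} — n (Eve) has n→s.
A3 = A2; e.g. m (Eve) has no edge into A2. Fixed point.
Eve's attractor = {n, o, s}; Adam avoids the target exactly from the complement.

m, p, q, r, t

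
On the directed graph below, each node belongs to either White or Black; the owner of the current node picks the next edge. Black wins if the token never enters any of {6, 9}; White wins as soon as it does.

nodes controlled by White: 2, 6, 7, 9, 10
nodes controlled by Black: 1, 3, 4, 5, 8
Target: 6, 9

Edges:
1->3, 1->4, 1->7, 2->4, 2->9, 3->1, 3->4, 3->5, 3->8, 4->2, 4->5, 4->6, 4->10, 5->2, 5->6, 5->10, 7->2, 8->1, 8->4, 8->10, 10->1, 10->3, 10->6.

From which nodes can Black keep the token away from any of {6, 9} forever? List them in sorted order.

A0 = {6, 9}
A1: add {2, 10} — 2 (White) has 2→9; 10 (White) has 10→6.
A2: add {5, 7} — 5 (Black): all of {2, 6, 10} already in; 7 (White) has 7→2.
A3: add {4} — 4 (Black): all of {2, 5, 6, 10} already in.
A4 = A3; e.g. 1 (Black) can still go to 3. Fixed point.
White's attractor = {2, 4, 5, 6, 7, 9, 10}; Black avoids the target exactly from the complement.

1, 3, 8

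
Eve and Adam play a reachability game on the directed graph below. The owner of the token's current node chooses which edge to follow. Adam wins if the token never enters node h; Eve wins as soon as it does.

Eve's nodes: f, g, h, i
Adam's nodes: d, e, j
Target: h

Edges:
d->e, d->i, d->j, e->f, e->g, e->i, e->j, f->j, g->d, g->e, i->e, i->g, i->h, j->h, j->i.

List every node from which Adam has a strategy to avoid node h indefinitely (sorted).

A0 = {h}
A1: add {i} — i (Eve) has i→h.
A2: add {j} — j (Adam): all of {h, i} already in.
A3: add {f} — f (Eve) has f→j.
A4 = A3; e.g. d (Adam) can still go to e. Fixed point.
Eve's attractor = {f, h, i, j}; Adam avoids the target exactly from the complement.

d, e, g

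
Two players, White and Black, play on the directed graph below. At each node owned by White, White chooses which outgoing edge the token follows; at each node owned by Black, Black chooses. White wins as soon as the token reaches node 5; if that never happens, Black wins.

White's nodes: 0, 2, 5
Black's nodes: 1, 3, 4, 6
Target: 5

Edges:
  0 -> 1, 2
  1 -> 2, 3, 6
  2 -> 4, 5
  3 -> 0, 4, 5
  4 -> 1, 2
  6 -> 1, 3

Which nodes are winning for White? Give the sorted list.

0, 2, 5

A0 = {5}
A1: add {2} — 2 (White) has 2→5.
A2: add {0} — 0 (White) has 0→2.
A3 = A2; e.g. 1 (Black) can still go to 3. Fixed point.
White's winning region = {0, 2, 5}.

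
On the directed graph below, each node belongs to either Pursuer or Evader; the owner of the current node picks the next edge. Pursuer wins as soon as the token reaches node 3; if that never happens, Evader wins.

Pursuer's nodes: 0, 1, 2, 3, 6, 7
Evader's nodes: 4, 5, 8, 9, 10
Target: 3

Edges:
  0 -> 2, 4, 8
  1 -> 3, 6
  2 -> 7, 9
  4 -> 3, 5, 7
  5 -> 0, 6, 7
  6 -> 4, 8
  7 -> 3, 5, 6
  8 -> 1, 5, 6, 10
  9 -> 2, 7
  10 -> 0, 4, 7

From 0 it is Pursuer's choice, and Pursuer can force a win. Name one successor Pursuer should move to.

2

A0 = {3}
A1: add {1, 7} — 1 (Pursuer) has 1→3; 7 (Pursuer) has 7→3.
A2: add {2} — 2 (Pursuer) has 2→7.
A3: add {0, 9} — 0 (Pursuer) has 0→2; 9 (Evader): all of {2, 7} already in.
A4 = A3; e.g. 4 (Evader) can still go to 5. Fixed point.
From 0, successor 2 is in the attractor (rank 2); the other successors 4, 8 are not.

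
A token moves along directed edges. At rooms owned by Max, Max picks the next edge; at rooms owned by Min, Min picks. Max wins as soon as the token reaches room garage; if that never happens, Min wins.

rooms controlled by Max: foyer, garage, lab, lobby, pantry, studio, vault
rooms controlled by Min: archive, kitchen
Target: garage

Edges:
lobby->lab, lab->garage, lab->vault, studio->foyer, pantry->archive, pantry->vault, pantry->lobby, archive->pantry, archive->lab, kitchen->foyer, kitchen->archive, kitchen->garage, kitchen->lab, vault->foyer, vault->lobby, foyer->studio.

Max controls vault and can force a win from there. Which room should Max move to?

A0 = {garage}
A1: add {lab} — lab (Max) has lab→garage.
A2: add {lobby} — lobby (Max) has lobby→lab.
A3: add {pantry, vault} — vault (Max) has vault→lobby; pantry (Max) has pantry→lobby.
A4: add {archive} — archive (Min): all of {pantry, lab} already in.
A5 = A4; e.g. studio (Max) has no edge into A4. Fixed point.
From vault, successor lobby is in the attractor (rank 2); the other successor foyer is not.

lobby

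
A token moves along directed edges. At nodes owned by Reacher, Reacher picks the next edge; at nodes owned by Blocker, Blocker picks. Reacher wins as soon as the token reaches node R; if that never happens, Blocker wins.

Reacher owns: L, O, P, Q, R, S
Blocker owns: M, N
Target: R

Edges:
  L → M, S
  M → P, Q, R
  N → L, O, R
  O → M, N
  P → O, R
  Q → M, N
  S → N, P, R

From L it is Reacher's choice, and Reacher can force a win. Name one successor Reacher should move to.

S

A0 = {R}
A1: add {P, S} — P (Reacher) has P→R; S (Reacher) has S→R.
A2: add {L} — L (Reacher) has L→S.
A3 = A2; e.g. M (Blocker) can still go to Q. Fixed point.
From L, successor S is in the attractor (rank 1); the other successor M is not.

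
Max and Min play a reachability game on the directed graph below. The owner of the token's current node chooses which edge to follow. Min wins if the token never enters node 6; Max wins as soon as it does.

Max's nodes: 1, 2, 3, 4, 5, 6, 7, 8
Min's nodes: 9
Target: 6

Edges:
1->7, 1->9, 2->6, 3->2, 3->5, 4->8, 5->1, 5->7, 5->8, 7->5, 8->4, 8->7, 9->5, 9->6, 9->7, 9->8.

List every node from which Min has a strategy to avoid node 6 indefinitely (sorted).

1, 4, 5, 7, 8, 9

A0 = {6}
A1: add {2} — 2 (Max) has 2→6.
A2: add {3} — 3 (Max) has 3→2.
A3 = A2; e.g. 1 (Max) has no edge into A2. Fixed point.
Max's attractor = {2, 3, 6}; Min avoids the target exactly from the complement.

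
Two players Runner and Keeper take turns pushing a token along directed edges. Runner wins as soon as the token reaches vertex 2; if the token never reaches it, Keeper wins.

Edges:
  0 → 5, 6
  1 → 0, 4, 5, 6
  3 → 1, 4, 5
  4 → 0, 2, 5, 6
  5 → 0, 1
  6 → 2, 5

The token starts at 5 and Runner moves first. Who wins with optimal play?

Keeper

Track states (vertex, player-to-move).
A0 = {(2,Runner), (2,Keeper)}
A1: add {(4,Runner), (6,Runner)}.
A2 = A1; e.g. (0,Runner) stays out. (5,Runner) never enters ⇒ Keeper avoids the target.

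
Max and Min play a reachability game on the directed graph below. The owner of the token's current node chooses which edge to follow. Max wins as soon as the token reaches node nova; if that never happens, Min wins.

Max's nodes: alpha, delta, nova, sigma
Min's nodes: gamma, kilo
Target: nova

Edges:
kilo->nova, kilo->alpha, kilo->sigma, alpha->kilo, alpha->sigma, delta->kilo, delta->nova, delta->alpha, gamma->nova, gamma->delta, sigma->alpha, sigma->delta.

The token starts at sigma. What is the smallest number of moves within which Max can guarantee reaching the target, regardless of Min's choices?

A0 = {nova}
A1: add {delta} — delta (Max) has delta→nova.
A2: add {gamma, sigma} — gamma (Min): all of {nova, delta} already in; sigma (Max) has sigma→delta.
sigma enters the attractor at level 2, so Max can force the target in 2 moves from there.

2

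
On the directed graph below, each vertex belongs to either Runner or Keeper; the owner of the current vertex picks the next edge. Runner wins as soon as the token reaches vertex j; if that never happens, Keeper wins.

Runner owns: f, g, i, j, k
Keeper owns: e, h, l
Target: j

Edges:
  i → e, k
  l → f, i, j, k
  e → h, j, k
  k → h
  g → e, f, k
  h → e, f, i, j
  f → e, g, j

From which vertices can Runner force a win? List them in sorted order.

f, g, j

A0 = {j}
A1: add {f} — f (Runner) has f→j.
A2: add {g} — g (Runner) has g→f.
A3 = A2; e.g. e (Keeper) can still go to h. Fixed point.
Runner's winning region = {f, g, j}.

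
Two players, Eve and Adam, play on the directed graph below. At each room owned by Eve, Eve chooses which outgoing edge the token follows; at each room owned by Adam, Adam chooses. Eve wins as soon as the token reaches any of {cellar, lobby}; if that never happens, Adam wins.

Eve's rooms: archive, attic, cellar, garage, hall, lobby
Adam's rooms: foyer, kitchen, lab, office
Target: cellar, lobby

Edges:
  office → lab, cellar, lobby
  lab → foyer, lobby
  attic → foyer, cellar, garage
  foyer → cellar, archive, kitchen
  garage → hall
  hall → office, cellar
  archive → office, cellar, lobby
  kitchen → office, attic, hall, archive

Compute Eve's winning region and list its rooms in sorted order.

A0 = {cellar, lobby}
A1: add {archive, attic, hall} — attic (Eve) has attic→cellar; hall (Eve) has hall→cellar; archive (Eve) has archive→cellar.
A2: add {garage} — garage (Eve) has garage→hall.
A3 = A2; e.g. office (Adam) can still go to lab. Fixed point.
Eve's winning region = {archive, attic, cellar, garage, hall, lobby}.

archive, attic, cellar, garage, hall, lobby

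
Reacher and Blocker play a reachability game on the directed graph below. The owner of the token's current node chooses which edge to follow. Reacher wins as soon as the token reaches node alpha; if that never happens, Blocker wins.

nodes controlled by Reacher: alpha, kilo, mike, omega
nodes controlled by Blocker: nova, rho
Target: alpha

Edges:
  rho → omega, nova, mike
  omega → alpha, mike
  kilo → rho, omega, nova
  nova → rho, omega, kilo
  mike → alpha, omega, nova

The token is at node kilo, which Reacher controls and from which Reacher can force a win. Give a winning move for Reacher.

omega

A0 = {alpha}
A1: add {mike, omega} — omega (Reacher) has omega→alpha; mike (Reacher) has mike→alpha.
A2: add {kilo} — kilo (Reacher) has kilo→omega.
A3 = A2; e.g. rho (Blocker) can still go to nova. Fixed point.
From kilo, successor omega is in the attractor (rank 1); the other successors nova, rho are not.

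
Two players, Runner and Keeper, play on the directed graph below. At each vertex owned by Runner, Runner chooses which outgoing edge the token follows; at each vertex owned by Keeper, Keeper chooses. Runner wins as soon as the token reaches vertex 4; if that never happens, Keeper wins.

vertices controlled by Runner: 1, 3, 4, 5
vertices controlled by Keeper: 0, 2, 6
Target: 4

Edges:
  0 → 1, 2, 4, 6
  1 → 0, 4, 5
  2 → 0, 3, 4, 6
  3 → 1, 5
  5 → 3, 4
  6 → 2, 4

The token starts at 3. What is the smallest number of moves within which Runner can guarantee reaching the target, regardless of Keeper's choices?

2

A0 = {4}
A1: add {1, 5} — 1 (Runner) has 1→4; 5 (Runner) has 5→4.
A2: add {3} — 3 (Runner) has 3→1.
A3 = A2; e.g. 0 (Keeper) can still go to 2. Fixed point.
3 enters the attractor at level 2, so Runner can force the target in 2 moves from there.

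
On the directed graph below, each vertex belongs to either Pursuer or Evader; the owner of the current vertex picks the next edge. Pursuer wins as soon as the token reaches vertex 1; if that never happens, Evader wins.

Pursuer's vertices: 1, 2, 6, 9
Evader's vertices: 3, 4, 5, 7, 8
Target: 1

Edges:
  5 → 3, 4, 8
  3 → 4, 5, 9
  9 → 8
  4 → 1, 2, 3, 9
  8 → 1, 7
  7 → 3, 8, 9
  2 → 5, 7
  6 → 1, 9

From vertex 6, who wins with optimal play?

A0 = {1}
A1: add {6} — 6 (Pursuer) has 6→1.
A2 = A1; e.g. 2 (Pursuer) has no edge into A1. Fixed point.
6 ∈ A1, so Pursuer can force the target.

Pursuer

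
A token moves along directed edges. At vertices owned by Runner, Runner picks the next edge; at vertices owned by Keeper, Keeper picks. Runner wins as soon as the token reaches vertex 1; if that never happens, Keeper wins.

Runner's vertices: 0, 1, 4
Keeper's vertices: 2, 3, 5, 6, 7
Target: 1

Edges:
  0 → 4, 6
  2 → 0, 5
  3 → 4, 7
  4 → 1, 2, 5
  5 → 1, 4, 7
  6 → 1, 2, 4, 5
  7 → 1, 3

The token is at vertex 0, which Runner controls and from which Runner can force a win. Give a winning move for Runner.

4

A0 = {1}
A1: add {4} — 4 (Runner) has 4→1.
A2: add {0} — 0 (Runner) has 0→4.
A3 = A2; e.g. 2 (Keeper) can still go to 5. Fixed point.
From 0, successor 4 is in the attractor (rank 1); the other successor 6 is not.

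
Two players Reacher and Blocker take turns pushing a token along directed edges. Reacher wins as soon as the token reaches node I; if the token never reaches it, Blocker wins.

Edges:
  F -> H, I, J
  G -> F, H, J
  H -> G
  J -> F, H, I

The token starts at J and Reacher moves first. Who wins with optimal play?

Reacher

Track states (vertex, player-to-move).
A0 = {(I,Reacher), (I,Blocker)}
A1: add {(F,Reacher), (J,Reacher)}.
(J,Reacher) ∈ A1 ⇒ Reacher forces the target.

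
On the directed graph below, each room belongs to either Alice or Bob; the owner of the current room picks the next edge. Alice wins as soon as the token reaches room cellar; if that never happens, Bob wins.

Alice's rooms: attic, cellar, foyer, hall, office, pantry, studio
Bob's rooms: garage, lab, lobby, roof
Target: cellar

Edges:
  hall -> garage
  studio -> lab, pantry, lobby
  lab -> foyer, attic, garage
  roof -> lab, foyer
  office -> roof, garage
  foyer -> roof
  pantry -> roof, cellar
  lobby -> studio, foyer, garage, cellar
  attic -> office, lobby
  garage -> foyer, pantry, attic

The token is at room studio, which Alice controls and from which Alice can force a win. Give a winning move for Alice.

pantry

A0 = {cellar}
A1: add {pantry} — pantry (Alice) has pantry→cellar.
A2: add {studio} — studio (Alice) has studio→pantry.
A3 = A2; e.g. hall (Alice) has no edge into A2. Fixed point.
From studio, successor pantry is in the attractor (rank 1); the other successors lab, lobby are not.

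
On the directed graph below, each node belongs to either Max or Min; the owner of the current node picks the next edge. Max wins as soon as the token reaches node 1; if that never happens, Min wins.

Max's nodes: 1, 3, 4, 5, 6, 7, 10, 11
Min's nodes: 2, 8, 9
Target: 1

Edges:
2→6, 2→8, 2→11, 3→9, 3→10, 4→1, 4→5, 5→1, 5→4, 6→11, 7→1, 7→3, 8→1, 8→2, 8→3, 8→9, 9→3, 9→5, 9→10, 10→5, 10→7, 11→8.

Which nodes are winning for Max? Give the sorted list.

A0 = {1}
A1: add {4, 5, 7} — 4 (Max) has 4→1; 5 (Max) has 5→1; 7 (Max) has 7→1.
A2: add {10} — 10 (Max) has 10→5.
A3: add {3} — 3 (Max) has 3→10.
A4: add {9} — 9 (Min): all of {3, 5, 10} already in.
A5 = A4; e.g. 2 (Min) can still go to 6. Fixed point.
Max's winning region = {1, 3, 4, 5, 7, 9, 10}.

1, 3, 4, 5, 7, 9, 10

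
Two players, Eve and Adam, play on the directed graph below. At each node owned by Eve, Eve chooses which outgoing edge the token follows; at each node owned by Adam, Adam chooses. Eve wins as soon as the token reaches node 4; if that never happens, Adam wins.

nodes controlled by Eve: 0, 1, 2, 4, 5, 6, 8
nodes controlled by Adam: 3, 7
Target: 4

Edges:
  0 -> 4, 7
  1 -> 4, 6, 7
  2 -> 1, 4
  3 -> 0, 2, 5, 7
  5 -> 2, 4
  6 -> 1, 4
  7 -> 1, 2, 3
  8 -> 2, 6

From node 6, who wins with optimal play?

Eve

A0 = {4}
A1: add {0, 1, 2, 5, 6} — 0 (Eve) has 0→4; 1 (Eve) has 1→4; 2 (Eve) has 2→4; 5 (Eve) has 5→4; 6 (Eve) has 6→4.
6 ∈ A1, so Eve can force the target.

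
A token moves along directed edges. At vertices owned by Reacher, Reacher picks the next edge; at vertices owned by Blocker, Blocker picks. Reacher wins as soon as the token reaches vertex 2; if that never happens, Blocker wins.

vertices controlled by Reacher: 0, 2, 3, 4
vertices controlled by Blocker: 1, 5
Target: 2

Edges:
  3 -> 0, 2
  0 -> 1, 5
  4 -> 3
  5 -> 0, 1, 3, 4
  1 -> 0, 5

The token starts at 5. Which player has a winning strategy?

A0 = {2}
A1: add {3} — 3 (Reacher) has 3→2.
A2: add {4} — 4 (Reacher) has 4→3.
A3 = A2; e.g. 0 (Reacher) has no edge into A2. Fixed point.
5 never enters the attractor, so Blocker can avoid the target forever.

Blocker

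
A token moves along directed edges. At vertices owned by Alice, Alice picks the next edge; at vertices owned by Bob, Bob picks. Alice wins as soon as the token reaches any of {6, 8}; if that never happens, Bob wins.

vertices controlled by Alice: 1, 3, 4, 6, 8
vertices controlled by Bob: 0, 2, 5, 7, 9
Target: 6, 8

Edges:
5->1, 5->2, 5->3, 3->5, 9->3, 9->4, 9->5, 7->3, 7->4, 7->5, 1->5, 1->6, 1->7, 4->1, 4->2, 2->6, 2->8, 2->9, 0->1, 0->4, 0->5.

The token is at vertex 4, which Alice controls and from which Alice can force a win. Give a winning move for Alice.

1

A0 = {6, 8}
A1: add {1} — 1 (Alice) has 1→6.
A2: add {4} — 4 (Alice) has 4→1.
A3 = A2; e.g. 0 (Bob) can still go to 5. Fixed point.
From 4, successor 1 is in the attractor (rank 1); the other successor 2 is not.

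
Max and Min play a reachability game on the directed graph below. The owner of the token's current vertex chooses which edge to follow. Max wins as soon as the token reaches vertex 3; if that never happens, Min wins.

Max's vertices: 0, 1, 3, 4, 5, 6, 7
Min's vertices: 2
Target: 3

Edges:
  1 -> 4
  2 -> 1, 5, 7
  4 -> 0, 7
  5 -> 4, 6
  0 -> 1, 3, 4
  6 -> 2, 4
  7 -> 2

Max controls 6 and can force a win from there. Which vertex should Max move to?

4

A0 = {3}
A1: add {0} — 0 (Max) has 0→3.
A2: add {4} — 4 (Max) has 4→0.
A3: add {1, 5, 6} — 1 (Max) has 1→4; 5 (Max) has 5→4; 6 (Max) has 6→4.
A4 = A3; e.g. 2 (Min) can still go to 7. Fixed point.
From 6, successor 4 is in the attractor (rank 2); the other successor 2 is not.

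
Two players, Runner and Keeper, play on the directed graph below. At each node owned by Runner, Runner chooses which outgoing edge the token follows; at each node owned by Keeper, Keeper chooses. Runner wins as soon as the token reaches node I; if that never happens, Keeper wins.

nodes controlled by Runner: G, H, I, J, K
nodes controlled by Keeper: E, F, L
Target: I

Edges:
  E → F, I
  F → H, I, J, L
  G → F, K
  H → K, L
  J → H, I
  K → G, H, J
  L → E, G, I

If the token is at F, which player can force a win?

Keeper

A0 = {I}
A1: add {J} — J (Runner) has J→I.
A2: add {K} — K (Runner) has K→J.
A3: add {G, H} — G (Runner) has G→K; H (Runner) has H→K.
A4 = A3; e.g. E (Keeper) can still go to F. Fixed point.
F never enters the attractor, so Keeper can avoid the target forever.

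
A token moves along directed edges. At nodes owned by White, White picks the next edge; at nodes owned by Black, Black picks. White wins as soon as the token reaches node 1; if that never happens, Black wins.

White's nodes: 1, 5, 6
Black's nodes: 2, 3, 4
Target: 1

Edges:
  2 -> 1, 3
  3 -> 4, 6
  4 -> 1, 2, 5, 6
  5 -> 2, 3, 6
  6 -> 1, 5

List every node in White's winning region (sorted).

A0 = {1}
A1: add {6} — 6 (White) has 6→1.
A2: add {5} — 5 (White) has 5→6.
A3 = A2; e.g. 2 (Black) can still go to 3. Fixed point.
White's winning region = {1, 5, 6}.

1, 5, 6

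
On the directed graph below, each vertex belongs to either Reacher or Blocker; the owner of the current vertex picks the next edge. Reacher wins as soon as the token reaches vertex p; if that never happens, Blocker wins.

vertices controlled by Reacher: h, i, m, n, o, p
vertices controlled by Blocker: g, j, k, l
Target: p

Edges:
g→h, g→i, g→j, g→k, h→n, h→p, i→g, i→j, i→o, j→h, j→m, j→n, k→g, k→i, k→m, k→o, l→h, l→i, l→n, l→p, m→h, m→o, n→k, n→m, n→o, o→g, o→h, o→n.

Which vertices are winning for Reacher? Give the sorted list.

h, i, j, l, m, n, o, p

A0 = {p}
A1: add {h} — h (Reacher) has h→p.
A2: add {m, o} — m (Reacher) has m→h; o (Reacher) has o→h.
A3: add {i, n} — i (Reacher) has i→o; n (Reacher) has n→m.
A4: add {j, l} — j (Blocker): all of {h, m, n} already in; l (Blocker): all of {h, i, n, p} already in.
A5 = A4; e.g. g (Blocker) can still go to k. Fixed point.
Reacher's winning region = {h, i, j, l, m, n, o, p}.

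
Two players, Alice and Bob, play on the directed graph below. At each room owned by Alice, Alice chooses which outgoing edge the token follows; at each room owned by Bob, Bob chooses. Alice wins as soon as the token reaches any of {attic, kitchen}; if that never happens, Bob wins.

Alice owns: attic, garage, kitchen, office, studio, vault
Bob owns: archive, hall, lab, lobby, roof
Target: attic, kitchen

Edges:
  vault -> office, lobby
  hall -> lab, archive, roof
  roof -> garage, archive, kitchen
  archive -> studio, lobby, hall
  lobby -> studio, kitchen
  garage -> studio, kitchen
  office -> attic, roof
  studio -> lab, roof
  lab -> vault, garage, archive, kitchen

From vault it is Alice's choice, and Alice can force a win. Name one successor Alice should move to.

A0 = {attic, kitchen}
A1: add {garage, office} — office (Alice) has office→attic; garage (Alice) has garage→kitchen.
A2: add {vault} — vault (Alice) has vault→office.
A3 = A2; e.g. studio (Alice) has no edge into A2. Fixed point.
From vault, successor office is in the attractor (rank 1); the other successor lobby is not.

office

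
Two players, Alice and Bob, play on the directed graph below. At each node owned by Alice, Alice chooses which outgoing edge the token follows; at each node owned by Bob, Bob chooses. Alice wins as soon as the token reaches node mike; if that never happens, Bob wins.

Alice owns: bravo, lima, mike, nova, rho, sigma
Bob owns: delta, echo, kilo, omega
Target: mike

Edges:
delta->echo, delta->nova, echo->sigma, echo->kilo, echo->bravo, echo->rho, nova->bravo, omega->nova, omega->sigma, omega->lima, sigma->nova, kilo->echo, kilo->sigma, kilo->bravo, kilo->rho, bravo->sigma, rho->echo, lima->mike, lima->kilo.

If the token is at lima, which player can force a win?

Alice

A0 = {mike}
A1: add {lima} — lima (Alice) has lima→mike.
A2 = A1; e.g. delta (Bob) can still go to echo. Fixed point.
lima ∈ A1, so Alice can force the target.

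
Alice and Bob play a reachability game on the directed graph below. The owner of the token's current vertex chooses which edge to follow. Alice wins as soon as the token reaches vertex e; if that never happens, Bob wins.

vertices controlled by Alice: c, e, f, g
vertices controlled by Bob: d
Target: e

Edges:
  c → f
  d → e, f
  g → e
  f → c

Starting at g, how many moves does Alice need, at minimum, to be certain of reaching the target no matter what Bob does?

1

A0 = {e}
A1: add {g} — g (Alice) has g→e.
A2 = A1; e.g. c (Alice) has no edge into A1. Fixed point.
g enters the attractor at level 1, so Alice can force the target in 1 move from there.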